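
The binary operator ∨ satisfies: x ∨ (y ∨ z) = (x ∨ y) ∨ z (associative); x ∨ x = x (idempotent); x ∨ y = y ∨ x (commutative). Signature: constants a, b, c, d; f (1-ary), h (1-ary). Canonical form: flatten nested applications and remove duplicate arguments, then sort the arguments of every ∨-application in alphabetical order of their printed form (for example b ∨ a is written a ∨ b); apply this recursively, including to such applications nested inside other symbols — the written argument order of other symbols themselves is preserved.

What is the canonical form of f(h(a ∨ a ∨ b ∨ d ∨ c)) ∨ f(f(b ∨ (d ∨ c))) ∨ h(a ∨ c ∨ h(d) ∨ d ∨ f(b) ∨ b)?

Simplify inside:  f(h(a ∨ a ∨ b ∨ d ∨ c))  →  f(h(a ∨ b ∨ c ∨ d))
Simplify inside:  f(f(b ∨ (d ∨ c)))  →  f(f(b ∨ c ∨ d))
Simplify inside:  h(a ∨ c ∨ h(d) ∨ d ∨ f(b) ∨ b)  →  h(a ∨ b ∨ c ∨ d ∨ f(b) ∨ h(d))
Order the arguments:  f(f(b ∨ c ∨ d)) ∨ f(h(a ∨ b ∨ c ∨ d)) ∨ h(a ∨ b ∨ c ∨ d ∨ f(b) ∨ h(d))

Answer: f(f(b ∨ c ∨ d)) ∨ f(h(a ∨ b ∨ c ∨ d)) ∨ h(a ∨ b ∨ c ∨ d ∨ f(b) ∨ h(d))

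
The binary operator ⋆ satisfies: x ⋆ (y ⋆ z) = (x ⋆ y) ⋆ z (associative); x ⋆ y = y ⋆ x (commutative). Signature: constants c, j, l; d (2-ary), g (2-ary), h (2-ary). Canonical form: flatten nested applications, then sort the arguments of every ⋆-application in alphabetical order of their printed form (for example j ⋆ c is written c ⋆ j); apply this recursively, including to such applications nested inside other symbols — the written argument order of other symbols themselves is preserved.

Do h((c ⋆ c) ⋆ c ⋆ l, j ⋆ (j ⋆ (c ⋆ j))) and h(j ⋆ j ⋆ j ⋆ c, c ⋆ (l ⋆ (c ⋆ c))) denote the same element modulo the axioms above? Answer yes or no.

Left:  h((c ⋆ c) ⋆ c ⋆ l, j ⋆ (j ⋆ (c ⋆ j)))
  Work inside:  j ⋆ (j ⋆ (c ⋆ j))
  Flatten:  j ⋆ j ⋆ c ⋆ j
  Sort arguments:  c ⋆ j ⋆ j ⋆ j
  Rebuild:  h(c ⋆ c ⋆ c ⋆ l, c ⋆ j ⋆ j ⋆ j)
Right:  h(j ⋆ j ⋆ j ⋆ c, c ⋆ (l ⋆ (c ⋆ c)))
  Descend into:  c ⋆ (l ⋆ (c ⋆ c))
  Flatten:  c ⋆ l ⋆ c ⋆ c
  Order the arguments:  c ⋆ c ⋆ c ⋆ l
  Put back:  h(c ⋆ j ⋆ j ⋆ j, c ⋆ c ⋆ c ⋆ l)

Answer: no — h(c ⋆ c ⋆ c ⋆ l, c ⋆ j ⋆ j ⋆ j) vs h(c ⋆ j ⋆ j ⋆ j, c ⋆ c ⋆ c ⋆ l)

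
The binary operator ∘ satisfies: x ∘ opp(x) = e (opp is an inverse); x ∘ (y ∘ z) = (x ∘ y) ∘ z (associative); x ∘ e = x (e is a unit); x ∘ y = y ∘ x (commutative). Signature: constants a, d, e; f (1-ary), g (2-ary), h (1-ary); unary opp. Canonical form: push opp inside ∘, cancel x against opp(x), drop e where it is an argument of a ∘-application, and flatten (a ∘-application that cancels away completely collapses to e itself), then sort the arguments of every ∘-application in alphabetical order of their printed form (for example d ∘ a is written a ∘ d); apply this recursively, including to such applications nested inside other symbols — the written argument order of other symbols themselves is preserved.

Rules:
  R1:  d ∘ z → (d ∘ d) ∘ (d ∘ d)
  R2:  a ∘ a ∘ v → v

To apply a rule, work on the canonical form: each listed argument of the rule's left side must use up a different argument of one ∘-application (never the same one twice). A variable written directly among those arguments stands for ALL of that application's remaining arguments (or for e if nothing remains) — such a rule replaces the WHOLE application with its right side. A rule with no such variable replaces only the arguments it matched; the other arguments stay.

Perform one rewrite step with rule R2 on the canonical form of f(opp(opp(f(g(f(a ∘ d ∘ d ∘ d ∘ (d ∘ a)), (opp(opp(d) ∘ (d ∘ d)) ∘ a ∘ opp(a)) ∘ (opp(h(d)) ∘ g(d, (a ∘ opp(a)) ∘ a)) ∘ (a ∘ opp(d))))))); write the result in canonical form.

Answer: f(f(g(f(d ∘ d ∘ d ∘ d), a ∘ g(d, a) ∘ opp(d) ∘ opp(d) ∘ opp(h(d)))))

Derivation:
Canonical form:  f(f(g(f(a ∘ a ∘ d ∘ d ∘ d ∘ d), a ∘ g(d, a) ∘ opp(d) ∘ opp(d) ∘ opp(h(d)))))
Apply R2:  consuming a, a;  v := d ∘ d ∘ d ∘ d
Every leftover argument binds to the variable; the entire application is replaced.
New term:  f(f(g(f(d ∘ d ∘ d ∘ d), a ∘ g(d, a) ∘ opp(d) ∘ opp(d) ∘ opp(h(d)))))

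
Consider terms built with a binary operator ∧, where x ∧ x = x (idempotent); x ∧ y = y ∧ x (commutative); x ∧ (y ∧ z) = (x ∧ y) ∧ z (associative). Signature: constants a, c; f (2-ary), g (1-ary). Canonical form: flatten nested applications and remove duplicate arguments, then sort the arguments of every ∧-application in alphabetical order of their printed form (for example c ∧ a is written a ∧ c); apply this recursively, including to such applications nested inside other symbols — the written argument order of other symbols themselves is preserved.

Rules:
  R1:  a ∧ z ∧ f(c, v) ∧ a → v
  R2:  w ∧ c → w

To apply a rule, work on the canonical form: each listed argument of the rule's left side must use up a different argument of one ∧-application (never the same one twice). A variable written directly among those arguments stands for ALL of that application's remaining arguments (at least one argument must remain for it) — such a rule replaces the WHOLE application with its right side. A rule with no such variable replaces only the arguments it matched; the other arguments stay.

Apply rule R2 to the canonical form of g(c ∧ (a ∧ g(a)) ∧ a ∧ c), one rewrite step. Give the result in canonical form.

Answer: g(a ∧ g(a))

Derivation:
Canonical form:  g(a ∧ c ∧ g(a))
Match R2:  consume c;  w := a ∧ g(a)
Every leftover argument binds to the variable; the entire application is replaced.
Result:  g(a ∧ g(a))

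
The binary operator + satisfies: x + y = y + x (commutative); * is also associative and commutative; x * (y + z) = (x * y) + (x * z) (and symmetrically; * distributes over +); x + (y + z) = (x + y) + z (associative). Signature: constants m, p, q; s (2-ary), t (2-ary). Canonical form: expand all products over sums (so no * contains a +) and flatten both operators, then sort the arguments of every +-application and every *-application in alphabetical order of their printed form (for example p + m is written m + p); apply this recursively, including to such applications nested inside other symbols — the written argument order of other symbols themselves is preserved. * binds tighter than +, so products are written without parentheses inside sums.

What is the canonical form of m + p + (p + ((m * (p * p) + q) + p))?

Answer: m + m * p * p + p + p + p + q

Derivation:
Un-nest:  m + p + p + m * p * p + q + p
Sort:  m + m * p * p + p + p + p + q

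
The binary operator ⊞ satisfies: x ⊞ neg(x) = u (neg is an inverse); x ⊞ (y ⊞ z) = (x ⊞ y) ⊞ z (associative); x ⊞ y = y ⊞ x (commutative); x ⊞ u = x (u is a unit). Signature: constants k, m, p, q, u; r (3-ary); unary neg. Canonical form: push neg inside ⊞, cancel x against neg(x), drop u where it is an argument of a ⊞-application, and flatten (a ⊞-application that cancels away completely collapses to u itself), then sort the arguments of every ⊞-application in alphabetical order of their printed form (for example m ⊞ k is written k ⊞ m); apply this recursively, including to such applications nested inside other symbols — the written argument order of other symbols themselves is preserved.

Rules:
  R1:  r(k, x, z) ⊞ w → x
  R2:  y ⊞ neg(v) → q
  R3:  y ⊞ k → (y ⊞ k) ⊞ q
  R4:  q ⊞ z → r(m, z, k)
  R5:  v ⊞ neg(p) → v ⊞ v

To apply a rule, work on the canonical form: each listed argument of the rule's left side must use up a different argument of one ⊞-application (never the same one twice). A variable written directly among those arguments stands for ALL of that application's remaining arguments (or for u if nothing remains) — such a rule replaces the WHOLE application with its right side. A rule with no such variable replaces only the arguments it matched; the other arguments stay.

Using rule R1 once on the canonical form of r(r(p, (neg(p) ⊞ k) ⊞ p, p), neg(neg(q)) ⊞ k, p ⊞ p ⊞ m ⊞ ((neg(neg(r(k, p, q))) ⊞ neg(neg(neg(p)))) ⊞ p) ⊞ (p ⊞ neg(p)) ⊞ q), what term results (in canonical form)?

Canonical form:  r(r(p, k, p), k ⊞ q, m ⊞ p ⊞ p ⊞ q ⊞ r(k, p, q))
R1 matches:  uses r(k, p, q);  w := m ⊞ p ⊞ p ⊞ q, x := p, z := q
Every leftover argument binds to the variable; the entire application is replaced.
New term:  r(r(p, k, p), k ⊞ q, p)

Answer: r(r(p, k, p), k ⊞ q, p)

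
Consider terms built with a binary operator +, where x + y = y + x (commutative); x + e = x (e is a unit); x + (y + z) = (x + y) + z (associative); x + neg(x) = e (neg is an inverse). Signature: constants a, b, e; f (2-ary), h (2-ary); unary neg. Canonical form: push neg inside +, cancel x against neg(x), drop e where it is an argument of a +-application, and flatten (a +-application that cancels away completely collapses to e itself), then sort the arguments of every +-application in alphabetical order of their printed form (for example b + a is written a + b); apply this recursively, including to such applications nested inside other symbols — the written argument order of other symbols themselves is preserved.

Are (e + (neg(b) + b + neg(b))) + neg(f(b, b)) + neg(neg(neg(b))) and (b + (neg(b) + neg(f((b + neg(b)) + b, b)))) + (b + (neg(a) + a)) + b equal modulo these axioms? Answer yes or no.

Answer: no — neg(b) + neg(b) + neg(f(b, b)) vs b + b + neg(f(b, b))

Derivation:
Left:  (e + (neg(b) + b + neg(b))) + neg(f(b, b)) + neg(neg(neg(b)))
  Push neg inside:  distribute neg over + and collapse double neg
  Collect terms:  neg(b) + neg(b) + neg(f(b, b))
Right:  (b + (neg(b) + neg(f((b + neg(b)) + b, b)))) + (b + (neg(a) + a)) + b
  Cancel inverse pairs:  a cancels
  Collect terms:  b + b + neg(f(b, b))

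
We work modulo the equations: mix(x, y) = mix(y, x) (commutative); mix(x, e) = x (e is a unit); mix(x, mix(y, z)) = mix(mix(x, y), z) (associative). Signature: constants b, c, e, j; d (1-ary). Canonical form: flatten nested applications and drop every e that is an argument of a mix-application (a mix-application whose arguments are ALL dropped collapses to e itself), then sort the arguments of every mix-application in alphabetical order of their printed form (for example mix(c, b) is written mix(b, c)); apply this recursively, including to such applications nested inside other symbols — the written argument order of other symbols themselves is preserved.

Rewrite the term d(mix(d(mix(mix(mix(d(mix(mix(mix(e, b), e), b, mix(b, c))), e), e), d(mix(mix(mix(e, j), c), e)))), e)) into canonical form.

Answer: d(d(mix(d(mix(b, b, b, c)), d(mix(c, j)))))

Derivation:
Work inside:  mix(d(mix(mix(mix(d(mix(mix(mix(e, b), e), b, mix(b, c))), e), e), d(mix(mix(mix(e, j), c), e)))), e)
Canonicalize subterm:  d(mix(mix(mix(d(mix(mix(mix(e, b), e), b, mix(b, c))), e), e), d(mix(mix(mix(e, j), c), e))))  →  d(mix(d(mix(b, b, b, c)), d(mix(c, j))))
Drop the unit:  drop e
Sort:  d(mix(d(mix(b, b, b, c)), d(mix(c, j))))
Rebuild:  d(d(mix(d(mix(b, b, b, c)), d(mix(c, j)))))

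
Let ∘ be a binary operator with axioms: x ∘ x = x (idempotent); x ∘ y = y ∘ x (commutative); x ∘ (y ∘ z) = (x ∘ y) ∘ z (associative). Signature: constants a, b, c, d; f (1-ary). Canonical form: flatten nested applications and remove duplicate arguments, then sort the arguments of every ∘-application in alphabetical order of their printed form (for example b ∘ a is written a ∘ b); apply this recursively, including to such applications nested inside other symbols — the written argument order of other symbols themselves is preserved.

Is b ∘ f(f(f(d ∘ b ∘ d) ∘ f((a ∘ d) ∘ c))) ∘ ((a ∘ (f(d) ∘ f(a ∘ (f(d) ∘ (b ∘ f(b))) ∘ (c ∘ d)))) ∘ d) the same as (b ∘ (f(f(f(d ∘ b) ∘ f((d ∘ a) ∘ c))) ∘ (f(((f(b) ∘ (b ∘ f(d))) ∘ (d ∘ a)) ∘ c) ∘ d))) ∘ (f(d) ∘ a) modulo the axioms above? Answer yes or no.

Answer: yes — both canonical forms are a ∘ b ∘ d ∘ f(a ∘ b ∘ c ∘ d ∘ f(b) ∘ f(d)) ∘ f(d) ∘ f(f(f(a ∘ c ∘ d) ∘ f(b ∘ d)))

Derivation:
Left:  b ∘ f(f(f(d ∘ b ∘ d) ∘ f((a ∘ d) ∘ c))) ∘ ((a ∘ (f(d) ∘ f(a ∘ (f(d) ∘ (b ∘ f(b))) ∘ (c ∘ d)))) ∘ d)
  Un-nest:  b ∘ f(f(f(d ∘ b ∘ d) ∘ f((a ∘ d) ∘ c))) ∘ a ∘ f(d) ∘ f(a ∘ (f(d) ∘ (b ∘ f(b))) ∘ (c ∘ d)) ∘ d
  Inside:  f(f(f(d ∘ b ∘ d) ∘ f((a ∘ d) ∘ c)))  →  f(f(f(a ∘ c ∘ d) ∘ f(b ∘ d)))
  Canonicalize subterm:  f(a ∘ (f(d) ∘ (b ∘ f(b))) ∘ (c ∘ d))  →  f(a ∘ b ∘ c ∘ d ∘ f(b) ∘ f(d))
  Order the arguments:  a ∘ b ∘ d ∘ f(a ∘ b ∘ c ∘ d ∘ f(b) ∘ f(d)) ∘ f(d) ∘ f(f(f(a ∘ c ∘ d) ∘ f(b ∘ d)))
Right:  (b ∘ (f(f(f(d ∘ b) ∘ f((d ∘ a) ∘ c))) ∘ (f(((f(b) ∘ (b ∘ f(d))) ∘ (d ∘ a)) ∘ c) ∘ d))) ∘ (f(d) ∘ a)
  Un-nest:  b ∘ f(f(f(d ∘ b) ∘ f((d ∘ a) ∘ c))) ∘ f(((f(b) ∘ (b ∘ f(d))) ∘ (d ∘ a)) ∘ c) ∘ d ∘ f(d) ∘ a
  Inside:  f(f(f(d ∘ b) ∘ f((d ∘ a) ∘ c)))  →  f(f(f(a ∘ c ∘ d) ∘ f(b ∘ d)))
  Canonicalize subterm:  f(((f(b) ∘ (b ∘ f(d))) ∘ (d ∘ a)) ∘ c)  →  f(a ∘ b ∘ c ∘ d ∘ f(b) ∘ f(d))
  Order the arguments:  a ∘ b ∘ d ∘ f(a ∘ b ∘ c ∘ d ∘ f(b) ∘ f(d)) ∘ f(d) ∘ f(f(f(a ∘ c ∘ d) ∘ f(b ∘ d)))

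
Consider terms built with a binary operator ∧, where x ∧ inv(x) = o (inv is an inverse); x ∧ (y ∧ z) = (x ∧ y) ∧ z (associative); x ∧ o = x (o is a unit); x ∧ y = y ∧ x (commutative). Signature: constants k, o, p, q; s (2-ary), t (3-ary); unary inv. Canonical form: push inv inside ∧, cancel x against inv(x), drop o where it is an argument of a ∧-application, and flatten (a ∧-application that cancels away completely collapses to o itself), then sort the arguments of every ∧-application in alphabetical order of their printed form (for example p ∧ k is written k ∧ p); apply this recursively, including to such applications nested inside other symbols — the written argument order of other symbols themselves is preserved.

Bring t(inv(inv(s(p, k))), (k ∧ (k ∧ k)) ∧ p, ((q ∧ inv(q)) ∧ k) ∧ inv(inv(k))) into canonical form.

Answer: t(s(p, k), k ∧ k ∧ k ∧ p, k ∧ k)

Derivation:
Work inside:  ((q ∧ inv(q)) ∧ k) ∧ inv(inv(k))
Push inv inside:  distribute inv over ∧ and collapse double inv
Inverses cancel:  q cancels
Collect:  k ∧ k
Rebuild:  t(s(p, k), k ∧ k ∧ k ∧ p, k ∧ k)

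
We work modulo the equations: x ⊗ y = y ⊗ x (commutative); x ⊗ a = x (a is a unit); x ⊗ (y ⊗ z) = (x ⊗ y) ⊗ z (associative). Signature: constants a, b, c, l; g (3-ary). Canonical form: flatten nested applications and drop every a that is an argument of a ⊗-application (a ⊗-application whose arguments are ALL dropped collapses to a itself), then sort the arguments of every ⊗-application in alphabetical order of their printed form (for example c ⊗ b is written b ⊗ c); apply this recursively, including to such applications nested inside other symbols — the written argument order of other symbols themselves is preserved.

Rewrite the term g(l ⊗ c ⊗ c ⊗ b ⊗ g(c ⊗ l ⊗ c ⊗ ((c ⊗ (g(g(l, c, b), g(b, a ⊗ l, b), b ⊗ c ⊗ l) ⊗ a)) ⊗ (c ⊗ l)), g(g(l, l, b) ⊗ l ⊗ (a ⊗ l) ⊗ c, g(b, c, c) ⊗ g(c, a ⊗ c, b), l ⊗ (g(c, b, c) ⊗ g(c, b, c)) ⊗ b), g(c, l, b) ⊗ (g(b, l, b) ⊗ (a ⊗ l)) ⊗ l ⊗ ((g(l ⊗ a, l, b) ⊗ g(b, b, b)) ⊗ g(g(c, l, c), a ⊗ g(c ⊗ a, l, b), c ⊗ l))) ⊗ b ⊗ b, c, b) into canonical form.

Descend into:  l ⊗ c ⊗ c ⊗ b ⊗ g(c ⊗ l ⊗ c ⊗ ((c ⊗ (g(g(l, c, b), g(b, a ⊗ l, b), b ⊗ c ⊗ l) ⊗ a)) ⊗ (c ⊗ l)), g(g(l, l, b) ⊗ l ⊗ (a ⊗ l) ⊗ c, g(b, c, c) ⊗ g(c, a ⊗ c, b), l ⊗ (g(c, b, c) ⊗ g(c, b, c)) ⊗ b), g(c, l, b) ⊗ (g(b, l, b) ⊗ (a ⊗ l)) ⊗ l ⊗ ((g(l ⊗ a, l, b) ⊗ g(b, b, b)) ⊗ g(g(c, l, c), a ⊗ g(c ⊗ a, l, b), c ⊗ l))) ⊗ b ⊗ b
Canonicalize subterm:  g(c ⊗ l ⊗ c ⊗ ((c ⊗ (g(g(l, c, b), g(b, a ⊗ l, b), b ⊗ c ⊗ l) ⊗ a)) ⊗ (c ⊗ l)), g(g(l, l, b) ⊗ l ⊗ (a ⊗ l) ⊗ c, g(b, c, c) ⊗ g(c, a ⊗ c, b), l ⊗ (g(c, b, c) ⊗ g(c, b, c)) ⊗ b), g(c, l, b) ⊗ (g(b, l, b) ⊗ (a ⊗ l)) ⊗ l ⊗ ((g(l ⊗ a, l, b) ⊗ g(b, b, b)) ⊗ g(g(c, l, c), a ⊗ g(c ⊗ a, l, b), c ⊗ l)))  →  g(c ⊗ c ⊗ c ⊗ c ⊗ g(g(l, c, b), g(b, l, b), b ⊗ c ⊗ l) ⊗ l ⊗ l, g(c ⊗ g(l, l, b) ⊗ l ⊗ l, g(b, c, c) ⊗ g(c, c, b), b ⊗ g(c, b, c) ⊗ g(c, b, c) ⊗ l), g(b, b, b) ⊗ g(b, l, b) ⊗ g(c, l, b) ⊗ g(g(c, l, c), g(c, l, b), c ⊗ l) ⊗ g(l, l, b) ⊗ l ⊗ l)
Sort:  b ⊗ b ⊗ b ⊗ c ⊗ c ⊗ g(c ⊗ c ⊗ c ⊗ c ⊗ g(g(l, c, b), g(b, l, b), b ⊗ c ⊗ l) ⊗ l ⊗ l, g(c ⊗ g(l, l, b) ⊗ l ⊗ l, g(b, c, c) ⊗ g(c, c, b), b ⊗ g(c, b, c) ⊗ g(c, b, c) ⊗ l), g(b, b, b) ⊗ g(b, l, b) ⊗ g(c, l, b) ⊗ g(g(c, l, c), g(c, l, b), c ⊗ l) ⊗ g(l, l, b) ⊗ l ⊗ l) ⊗ l
Put back:  g(b ⊗ b ⊗ b ⊗ c ⊗ c ⊗ g(c ⊗ c ⊗ c ⊗ c ⊗ g(g(l, c, b), g(b, l, b), b ⊗ c ⊗ l) ⊗ l ⊗ l, g(c ⊗ g(l, l, b) ⊗ l ⊗ l, g(b, c, c) ⊗ g(c, c, b), b ⊗ g(c, b, c) ⊗ g(c, b, c) ⊗ l), g(b, b, b) ⊗ g(b, l, b) ⊗ g(c, l, b) ⊗ g(g(c, l, c), g(c, l, b), c ⊗ l) ⊗ g(l, l, b) ⊗ l ⊗ l) ⊗ l, c, b)

Answer: g(b ⊗ b ⊗ b ⊗ c ⊗ c ⊗ g(c ⊗ c ⊗ c ⊗ c ⊗ g(g(l, c, b), g(b, l, b), b ⊗ c ⊗ l) ⊗ l ⊗ l, g(c ⊗ g(l, l, b) ⊗ l ⊗ l, g(b, c, c) ⊗ g(c, c, b), b ⊗ g(c, b, c) ⊗ g(c, b, c) ⊗ l), g(b, b, b) ⊗ g(b, l, b) ⊗ g(c, l, b) ⊗ g(g(c, l, c), g(c, l, b), c ⊗ l) ⊗ g(l, l, b) ⊗ l ⊗ l) ⊗ l, c, b)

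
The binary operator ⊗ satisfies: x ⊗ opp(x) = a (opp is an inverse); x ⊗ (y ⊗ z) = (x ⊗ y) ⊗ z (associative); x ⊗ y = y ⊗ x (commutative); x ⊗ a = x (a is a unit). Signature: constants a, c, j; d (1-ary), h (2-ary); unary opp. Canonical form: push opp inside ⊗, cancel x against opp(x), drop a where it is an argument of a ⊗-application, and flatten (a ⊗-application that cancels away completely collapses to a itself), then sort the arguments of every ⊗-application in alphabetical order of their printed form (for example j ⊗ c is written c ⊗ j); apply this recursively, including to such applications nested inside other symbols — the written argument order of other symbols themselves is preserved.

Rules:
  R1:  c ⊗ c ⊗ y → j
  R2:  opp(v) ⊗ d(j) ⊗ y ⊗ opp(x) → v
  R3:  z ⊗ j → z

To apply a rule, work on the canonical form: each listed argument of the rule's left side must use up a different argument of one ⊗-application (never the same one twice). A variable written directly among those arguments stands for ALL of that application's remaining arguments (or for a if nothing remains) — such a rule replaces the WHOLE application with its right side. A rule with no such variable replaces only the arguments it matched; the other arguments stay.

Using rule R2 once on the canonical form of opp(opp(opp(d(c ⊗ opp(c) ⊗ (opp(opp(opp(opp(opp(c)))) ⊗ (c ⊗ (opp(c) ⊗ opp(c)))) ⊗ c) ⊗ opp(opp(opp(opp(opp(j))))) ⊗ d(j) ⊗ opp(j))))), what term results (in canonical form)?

Answer: opp(d(j))

Derivation:
Canonical form:  opp(d(c ⊗ d(j) ⊗ opp(j) ⊗ opp(j)))
Apply R2:  consuming d(j), opp(j), opp(j);  v := j, x := j, y := c
The variable takes the whole remainder — replace the entire application.
Result:  opp(d(j))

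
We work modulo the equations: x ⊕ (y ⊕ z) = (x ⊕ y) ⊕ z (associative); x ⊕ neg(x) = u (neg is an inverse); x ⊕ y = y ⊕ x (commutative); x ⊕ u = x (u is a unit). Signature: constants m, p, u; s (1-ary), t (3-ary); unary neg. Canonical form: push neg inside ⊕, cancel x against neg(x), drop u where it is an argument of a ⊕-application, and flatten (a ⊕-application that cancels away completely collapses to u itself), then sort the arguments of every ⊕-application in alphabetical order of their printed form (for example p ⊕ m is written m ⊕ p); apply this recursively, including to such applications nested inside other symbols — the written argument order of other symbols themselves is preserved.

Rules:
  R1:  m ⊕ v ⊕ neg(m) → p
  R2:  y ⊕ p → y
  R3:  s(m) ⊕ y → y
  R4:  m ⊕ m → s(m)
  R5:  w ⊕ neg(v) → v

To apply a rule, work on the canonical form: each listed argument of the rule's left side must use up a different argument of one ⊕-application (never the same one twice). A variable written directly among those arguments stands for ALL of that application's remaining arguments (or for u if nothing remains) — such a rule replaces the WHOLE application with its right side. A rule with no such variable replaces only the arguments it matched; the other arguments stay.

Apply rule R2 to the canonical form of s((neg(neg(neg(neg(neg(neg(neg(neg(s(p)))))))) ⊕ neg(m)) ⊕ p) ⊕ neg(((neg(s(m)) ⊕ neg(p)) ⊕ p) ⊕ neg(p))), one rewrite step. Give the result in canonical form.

Answer: s(m ⊕ p ⊕ s(m) ⊕ s(p))

Derivation:
Canonical form:  s(m ⊕ p ⊕ p ⊕ s(m) ⊕ s(p))
Apply R2:  consuming p;  y := m ⊕ p ⊕ s(m) ⊕ s(p)
Every leftover argument binds to the variable; the entire application is replaced.
New term:  s(m ⊕ p ⊕ s(m) ⊕ s(p))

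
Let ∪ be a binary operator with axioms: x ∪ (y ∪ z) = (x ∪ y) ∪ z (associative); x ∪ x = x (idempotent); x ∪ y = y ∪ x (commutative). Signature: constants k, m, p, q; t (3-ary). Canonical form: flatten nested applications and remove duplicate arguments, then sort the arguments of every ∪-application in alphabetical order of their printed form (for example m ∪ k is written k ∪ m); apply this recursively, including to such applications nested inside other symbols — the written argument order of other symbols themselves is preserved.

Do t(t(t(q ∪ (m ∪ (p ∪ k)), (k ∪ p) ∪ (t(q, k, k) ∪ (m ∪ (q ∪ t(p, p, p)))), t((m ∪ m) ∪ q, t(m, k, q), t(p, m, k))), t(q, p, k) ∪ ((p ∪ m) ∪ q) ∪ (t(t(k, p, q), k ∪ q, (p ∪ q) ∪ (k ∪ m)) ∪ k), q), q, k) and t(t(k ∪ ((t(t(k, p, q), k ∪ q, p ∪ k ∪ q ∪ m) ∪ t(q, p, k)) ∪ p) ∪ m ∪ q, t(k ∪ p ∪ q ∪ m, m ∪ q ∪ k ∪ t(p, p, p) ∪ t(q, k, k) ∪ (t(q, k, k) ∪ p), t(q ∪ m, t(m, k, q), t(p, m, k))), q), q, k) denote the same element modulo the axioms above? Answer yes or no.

Left:  t(t(t(q ∪ (m ∪ (p ∪ k)), (k ∪ p) ∪ (t(q, k, k) ∪ (m ∪ (q ∪ t(p, p, p)))), t((m ∪ m) ∪ q, t(m, k, q), t(p, m, k))), t(q, p, k) ∪ ((p ∪ m) ∪ q) ∪ (t(t(k, p, q), k ∪ q, (p ∪ q) ∪ (k ∪ m)) ∪ k), q), q, k)
  Descend into:  t(q, p, k) ∪ ((p ∪ m) ∪ q) ∪ (t(t(k, p, q), k ∪ q, (p ∪ q) ∪ (k ∪ m)) ∪ k)
  Un-nest:  t(q, p, k) ∪ p ∪ m ∪ q ∪ t(t(k, p, q), k ∪ q, (p ∪ q) ∪ (k ∪ m)) ∪ k
  Canonicalize subterm:  t(t(k, p, q), k ∪ q, (p ∪ q) ∪ (k ∪ m))  →  t(t(k, p, q), k ∪ q, k ∪ m ∪ p ∪ q)
  Sort arguments:  k ∪ m ∪ p ∪ q ∪ t(q, p, k) ∪ t(t(k, p, q), k ∪ q, k ∪ m ∪ p ∪ q)
  Put back:  t(t(t(k ∪ m ∪ p ∪ q, k ∪ m ∪ p ∪ q ∪ t(p, p, p) ∪ t(q, k, k), t(m ∪ q, t(m, k, q), t(p, m, k))), k ∪ m ∪ p ∪ q ∪ t(q, p, k) ∪ t(t(k, p, q), k ∪ q, k ∪ m ∪ p ∪ q), q), q, k)
Right:  t(t(k ∪ ((t(t(k, p, q), k ∪ q, p ∪ k ∪ q ∪ m) ∪ t(q, p, k)) ∪ p) ∪ m ∪ q, t(k ∪ p ∪ q ∪ m, m ∪ q ∪ k ∪ t(p, p, p) ∪ t(q, k, k) ∪ (t(q, k, k) ∪ p), t(q ∪ m, t(m, k, q), t(p, m, k))), q), q, k)
  Descend into:  k ∪ ((t(t(k, p, q), k ∪ q, p ∪ k ∪ q ∪ m) ∪ t(q, p, k)) ∪ p) ∪ m ∪ q
  Merge nested applications:  k ∪ t(t(k, p, q), k ∪ q, p ∪ k ∪ q ∪ m) ∪ t(q, p, k) ∪ p ∪ m ∪ q
  Inside:  t(t(k, p, q), k ∪ q, p ∪ k ∪ q ∪ m)  →  t(t(k, p, q), k ∪ q, k ∪ m ∪ p ∪ q)
  Sort:  k ∪ m ∪ p ∪ q ∪ t(q, p, k) ∪ t(t(k, p, q), k ∪ q, k ∪ m ∪ p ∪ q)
  Put back:  t(t(k ∪ m ∪ p ∪ q ∪ t(q, p, k) ∪ t(t(k, p, q), k ∪ q, k ∪ m ∪ p ∪ q), t(k ∪ m ∪ p ∪ q, k ∪ m ∪ p ∪ q ∪ t(p, p, p) ∪ t(q, k, k), t(m ∪ q, t(m, k, q), t(p, m, k))), q), q, k)

Answer: no — t(t(t(k ∪ m ∪ p ∪ q, k ∪ m ∪ p ∪ q ∪ t(p, p, p) ∪ t(q, k, k), t(m ∪ q, t(m, k, q), t(p, m, k))), k ∪ m ∪ p ∪ q ∪ t(q, p, k) ∪ t(t(k, p, q), k ∪ q, k ∪ m ∪ p ∪ q), q), q, k) vs t(t(k ∪ m ∪ p ∪ q ∪ t(q, p, k) ∪ t(t(k, p, q), k ∪ q, k ∪ m ∪ p ∪ q), t(k ∪ m ∪ p ∪ q, k ∪ m ∪ p ∪ q ∪ t(p, p, p) ∪ t(q, k, k), t(m ∪ q, t(m, k, q), t(p, m, k))), q), q, k)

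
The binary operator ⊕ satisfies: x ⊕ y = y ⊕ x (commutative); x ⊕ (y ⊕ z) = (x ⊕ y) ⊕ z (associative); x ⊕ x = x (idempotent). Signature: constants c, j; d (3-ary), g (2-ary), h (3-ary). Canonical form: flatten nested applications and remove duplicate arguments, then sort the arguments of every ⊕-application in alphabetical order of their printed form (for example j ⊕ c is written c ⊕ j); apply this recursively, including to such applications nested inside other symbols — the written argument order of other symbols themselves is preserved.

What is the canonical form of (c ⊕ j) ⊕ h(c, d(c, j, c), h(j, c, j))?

Merge nested applications:  c ⊕ j ⊕ h(c, d(c, j, c), h(j, c, j))
Sort:  c ⊕ h(c, d(c, j, c), h(j, c, j)) ⊕ j

Answer: c ⊕ h(c, d(c, j, c), h(j, c, j)) ⊕ j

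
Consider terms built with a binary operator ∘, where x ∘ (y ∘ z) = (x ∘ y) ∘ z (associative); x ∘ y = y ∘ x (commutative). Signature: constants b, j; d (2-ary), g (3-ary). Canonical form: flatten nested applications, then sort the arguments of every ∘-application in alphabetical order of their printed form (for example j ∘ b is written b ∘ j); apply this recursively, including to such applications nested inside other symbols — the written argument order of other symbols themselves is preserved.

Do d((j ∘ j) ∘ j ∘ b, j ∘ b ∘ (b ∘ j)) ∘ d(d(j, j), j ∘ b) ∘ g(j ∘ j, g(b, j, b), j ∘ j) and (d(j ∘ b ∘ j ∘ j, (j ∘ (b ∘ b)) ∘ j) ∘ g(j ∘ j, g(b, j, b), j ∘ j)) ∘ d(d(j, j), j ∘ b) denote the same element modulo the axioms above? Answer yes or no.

Left:  d((j ∘ j) ∘ j ∘ b, j ∘ b ∘ (b ∘ j)) ∘ d(d(j, j), j ∘ b) ∘ g(j ∘ j, g(b, j, b), j ∘ j)
  Canonicalize subterm:  d((j ∘ j) ∘ j ∘ b, j ∘ b ∘ (b ∘ j))  →  d(b ∘ j ∘ j ∘ j, b ∘ b ∘ j ∘ j)
  Canonicalize subterm:  d(d(j, j), j ∘ b)  →  d(d(j, j), b ∘ j)
  Sort arguments:  d(b ∘ j ∘ j ∘ j, b ∘ b ∘ j ∘ j) ∘ d(d(j, j), b ∘ j) ∘ g(j ∘ j, g(b, j, b), j ∘ j)
Right:  (d(j ∘ b ∘ j ∘ j, (j ∘ (b ∘ b)) ∘ j) ∘ g(j ∘ j, g(b, j, b), j ∘ j)) ∘ d(d(j, j), j ∘ b)
  Merge nested applications:  d(j ∘ b ∘ j ∘ j, (j ∘ (b ∘ b)) ∘ j) ∘ g(j ∘ j, g(b, j, b), j ∘ j) ∘ d(d(j, j), j ∘ b)
  Inside:  d(j ∘ b ∘ j ∘ j, (j ∘ (b ∘ b)) ∘ j)  →  d(b ∘ j ∘ j ∘ j, b ∘ b ∘ j ∘ j)
  Canonicalize subterm:  d(d(j, j), j ∘ b)  →  d(d(j, j), b ∘ j)
  Sort arguments:  d(b ∘ j ∘ j ∘ j, b ∘ b ∘ j ∘ j) ∘ d(d(j, j), b ∘ j) ∘ g(j ∘ j, g(b, j, b), j ∘ j)

Answer: yes — both canonical forms are d(b ∘ j ∘ j ∘ j, b ∘ b ∘ j ∘ j) ∘ d(d(j, j), b ∘ j) ∘ g(j ∘ j, g(b, j, b), j ∘ j)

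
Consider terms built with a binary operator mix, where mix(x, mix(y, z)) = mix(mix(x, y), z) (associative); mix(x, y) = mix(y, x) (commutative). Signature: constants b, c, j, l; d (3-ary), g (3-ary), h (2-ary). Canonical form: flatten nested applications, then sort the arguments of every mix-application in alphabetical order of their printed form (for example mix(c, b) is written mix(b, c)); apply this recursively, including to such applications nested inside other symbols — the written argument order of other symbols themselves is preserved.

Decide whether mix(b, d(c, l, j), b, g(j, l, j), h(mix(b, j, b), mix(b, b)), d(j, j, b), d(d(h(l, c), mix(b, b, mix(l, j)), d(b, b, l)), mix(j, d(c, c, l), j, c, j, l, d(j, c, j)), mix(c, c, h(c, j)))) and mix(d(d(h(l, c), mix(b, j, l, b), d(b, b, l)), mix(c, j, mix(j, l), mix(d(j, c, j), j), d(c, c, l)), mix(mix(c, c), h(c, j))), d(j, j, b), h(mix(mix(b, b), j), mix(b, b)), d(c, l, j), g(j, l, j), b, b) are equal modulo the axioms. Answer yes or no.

Left:  mix(b, d(c, l, j), b, g(j, l, j), h(mix(b, j, b), mix(b, b)), d(j, j, b), d(d(h(l, c), mix(b, b, mix(l, j)), d(b, b, l)), mix(j, d(c, c, l), j, c, j, l, d(j, c, j)), mix(c, c, h(c, j))))
  Inside:  h(mix(b, j, b), mix(b, b))  →  h(mix(b, b, j), mix(b, b))
  Inside:  d(d(h(l, c), mix(b, b, mix(l, j)), d(b, b, l)), mix(j, d(c, c, l), j, c, j, l, d(j, c, j)), mix(c, c, h(c, j)))  →  d(d(h(l, c), mix(b, b, j, l), d(b, b, l)), mix(c, d(c, c, l), d(j, c, j), j, j, j, l), mix(c, c, h(c, j)))
  Order the arguments:  mix(b, b, d(c, l, j), d(d(h(l, c), mix(b, b, j, l), d(b, b, l)), mix(c, d(c, c, l), d(j, c, j), j, j, j, l), mix(c, c, h(c, j))), d(j, j, b), g(j, l, j), h(mix(b, b, j), mix(b, b)))
Right:  mix(d(d(h(l, c), mix(b, j, l, b), d(b, b, l)), mix(c, j, mix(j, l), mix(d(j, c, j), j), d(c, c, l)), mix(mix(c, c), h(c, j))), d(j, j, b), h(mix(mix(b, b), j), mix(b, b)), d(c, l, j), g(j, l, j), b, b)
  Canonicalize subterm:  d(d(h(l, c), mix(b, j, l, b), d(b, b, l)), mix(c, j, mix(j, l), mix(d(j, c, j), j), d(c, c, l)), mix(mix(c, c), h(c, j)))  →  d(d(h(l, c), mix(b, b, j, l), d(b, b, l)), mix(c, d(c, c, l), d(j, c, j), j, j, j, l), mix(c, c, h(c, j)))
  Canonicalize subterm:  h(mix(mix(b, b), j), mix(b, b))  →  h(mix(b, b, j), mix(b, b))
  Order the arguments:  mix(b, b, d(c, l, j), d(d(h(l, c), mix(b, b, j, l), d(b, b, l)), mix(c, d(c, c, l), d(j, c, j), j, j, j, l), mix(c, c, h(c, j))), d(j, j, b), g(j, l, j), h(mix(b, b, j), mix(b, b)))

Answer: yes — both canonical forms are mix(b, b, d(c, l, j), d(d(h(l, c), mix(b, b, j, l), d(b, b, l)), mix(c, d(c, c, l), d(j, c, j), j, j, j, l), mix(c, c, h(c, j))), d(j, j, b), g(j, l, j), h(mix(b, b, j), mix(b, b)))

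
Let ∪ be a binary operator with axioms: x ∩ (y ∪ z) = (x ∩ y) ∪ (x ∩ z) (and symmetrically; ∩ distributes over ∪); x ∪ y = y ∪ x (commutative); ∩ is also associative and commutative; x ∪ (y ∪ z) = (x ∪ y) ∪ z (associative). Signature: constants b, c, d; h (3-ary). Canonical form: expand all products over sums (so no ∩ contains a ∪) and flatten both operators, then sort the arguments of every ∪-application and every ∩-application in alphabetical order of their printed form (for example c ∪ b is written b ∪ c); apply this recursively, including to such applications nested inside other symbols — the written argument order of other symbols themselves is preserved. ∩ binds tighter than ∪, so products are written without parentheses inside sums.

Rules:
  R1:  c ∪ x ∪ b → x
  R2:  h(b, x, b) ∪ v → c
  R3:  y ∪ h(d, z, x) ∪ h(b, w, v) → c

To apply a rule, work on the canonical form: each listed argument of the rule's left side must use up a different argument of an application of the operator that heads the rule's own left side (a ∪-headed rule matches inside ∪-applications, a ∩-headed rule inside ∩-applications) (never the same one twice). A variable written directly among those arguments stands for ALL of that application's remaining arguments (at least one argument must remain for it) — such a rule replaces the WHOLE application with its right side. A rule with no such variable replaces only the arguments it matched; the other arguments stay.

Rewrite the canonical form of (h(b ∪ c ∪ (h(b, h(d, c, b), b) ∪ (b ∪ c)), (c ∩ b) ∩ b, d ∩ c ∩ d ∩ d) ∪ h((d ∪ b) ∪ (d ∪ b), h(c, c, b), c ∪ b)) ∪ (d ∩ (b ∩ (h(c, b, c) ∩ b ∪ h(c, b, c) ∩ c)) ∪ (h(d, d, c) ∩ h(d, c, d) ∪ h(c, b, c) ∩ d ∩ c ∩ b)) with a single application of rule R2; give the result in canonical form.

Canonical form:  b ∩ b ∩ d ∩ h(c, b, c) ∪ b ∩ c ∩ d ∩ h(c, b, c) ∪ b ∩ c ∩ d ∩ h(c, b, c) ∪ h(b ∪ b ∪ c ∪ c ∪ h(b, h(d, c, b), b), b ∩ b ∩ c, c ∩ d ∩ d ∩ d) ∪ h(b ∪ b ∪ d ∪ d, h(c, c, b), b ∪ c) ∪ h(d, c, d) ∩ h(d, d, c)
Match R2:  consume h(b, h(d, c, b), b);  v := b ∪ b ∪ c ∪ c, x := h(d, c, b)
The extension variable absorbs all remaining arguments, so the whole application is rewritten.
Giving:  b ∩ b ∩ d ∩ h(c, b, c) ∪ b ∩ c ∩ d ∩ h(c, b, c) ∪ b ∩ c ∩ d ∩ h(c, b, c) ∪ h(b ∪ b ∪ d ∪ d, h(c, c, b), b ∪ c) ∪ h(c, b ∩ b ∩ c, c ∩ d ∩ d ∩ d) ∪ h(d, c, d) ∩ h(d, d, c)

Answer: b ∩ b ∩ d ∩ h(c, b, c) ∪ b ∩ c ∩ d ∩ h(c, b, c) ∪ b ∩ c ∩ d ∩ h(c, b, c) ∪ h(b ∪ b ∪ d ∪ d, h(c, c, b), b ∪ c) ∪ h(c, b ∩ b ∩ c, c ∩ d ∩ d ∩ d) ∪ h(d, c, d) ∩ h(d, d, c)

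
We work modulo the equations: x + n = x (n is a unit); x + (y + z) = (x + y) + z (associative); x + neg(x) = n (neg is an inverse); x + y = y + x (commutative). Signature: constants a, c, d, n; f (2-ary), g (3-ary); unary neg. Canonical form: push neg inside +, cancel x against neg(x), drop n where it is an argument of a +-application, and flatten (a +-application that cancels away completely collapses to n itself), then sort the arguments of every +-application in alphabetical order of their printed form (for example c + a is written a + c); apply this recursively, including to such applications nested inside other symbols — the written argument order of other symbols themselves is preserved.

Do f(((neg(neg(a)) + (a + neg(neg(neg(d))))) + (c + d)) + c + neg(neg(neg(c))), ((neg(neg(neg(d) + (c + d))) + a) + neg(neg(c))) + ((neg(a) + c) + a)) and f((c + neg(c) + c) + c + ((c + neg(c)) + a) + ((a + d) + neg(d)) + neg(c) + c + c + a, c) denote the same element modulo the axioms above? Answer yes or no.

Left:  f(((neg(neg(a)) + (a + neg(neg(neg(d))))) + (c + d)) + c + neg(neg(neg(c))), ((neg(neg(neg(d) + (c + d))) + a) + neg(neg(c))) + ((neg(a) + c) + a))
  Work inside:  ((neg(neg(neg(d) + (c + d))) + a) + neg(neg(c))) + ((neg(a) + c) + a)
  Push neg inside:  distribute neg over + and collapse double neg
  Cancel:  d cancels
  Collect terms:  c + c + c + a
  Sort arguments:  a + c + c + c
  Put back:  f(a + a + c, a + c + c + c)
Right:  f((c + neg(c) + c) + c + ((c + neg(c)) + a) + ((a + d) + neg(d)) + neg(c) + c + c + a, c)
  Work inside:  (c + neg(c) + c) + c + ((c + neg(c)) + a) + ((a + d) + neg(d)) + neg(c) + c + c + a
  Cancel:  d cancels
  Collect terms:  c + c + c + a + a + a
  Order the arguments:  a + a + a + c + c + c
  Reassemble:  f(a + a + a + c + c + c, c)

Answer: no — f(a + a + c, a + c + c + c) vs f(a + a + a + c + c + c, c)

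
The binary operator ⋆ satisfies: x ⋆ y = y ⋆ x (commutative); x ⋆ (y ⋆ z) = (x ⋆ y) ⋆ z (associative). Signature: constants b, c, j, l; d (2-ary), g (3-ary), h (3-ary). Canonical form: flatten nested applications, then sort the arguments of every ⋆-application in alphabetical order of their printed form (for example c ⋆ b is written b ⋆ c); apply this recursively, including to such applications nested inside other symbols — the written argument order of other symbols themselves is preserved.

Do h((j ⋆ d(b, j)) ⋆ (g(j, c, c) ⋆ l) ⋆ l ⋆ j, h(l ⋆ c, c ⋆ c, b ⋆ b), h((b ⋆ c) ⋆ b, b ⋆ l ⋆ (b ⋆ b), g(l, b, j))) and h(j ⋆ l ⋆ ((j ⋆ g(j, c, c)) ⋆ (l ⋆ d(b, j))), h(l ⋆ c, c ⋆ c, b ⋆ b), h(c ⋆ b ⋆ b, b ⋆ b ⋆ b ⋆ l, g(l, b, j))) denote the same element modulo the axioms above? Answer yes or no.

Left:  h((j ⋆ d(b, j)) ⋆ (g(j, c, c) ⋆ l) ⋆ l ⋆ j, h(l ⋆ c, c ⋆ c, b ⋆ b), h((b ⋆ c) ⋆ b, b ⋆ l ⋆ (b ⋆ b), g(l, b, j)))
  Work inside:  (j ⋆ d(b, j)) ⋆ (g(j, c, c) ⋆ l) ⋆ l ⋆ j
  Flatten:  j ⋆ d(b, j) ⋆ g(j, c, c) ⋆ l ⋆ l ⋆ j
  Sort:  d(b, j) ⋆ g(j, c, c) ⋆ j ⋆ j ⋆ l ⋆ l
  Rebuild:  h(d(b, j) ⋆ g(j, c, c) ⋆ j ⋆ j ⋆ l ⋆ l, h(c ⋆ l, c ⋆ c, b ⋆ b), h(b ⋆ b ⋆ c, b ⋆ b ⋆ b ⋆ l, g(l, b, j)))
Right:  h(j ⋆ l ⋆ ((j ⋆ g(j, c, c)) ⋆ (l ⋆ d(b, j))), h(l ⋆ c, c ⋆ c, b ⋆ b), h(c ⋆ b ⋆ b, b ⋆ b ⋆ b ⋆ l, g(l, b, j)))
  Work inside:  j ⋆ l ⋆ ((j ⋆ g(j, c, c)) ⋆ (l ⋆ d(b, j)))
  Flatten:  j ⋆ l ⋆ j ⋆ g(j, c, c) ⋆ l ⋆ d(b, j)
  Order the arguments:  d(b, j) ⋆ g(j, c, c) ⋆ j ⋆ j ⋆ l ⋆ l
  Rebuild:  h(d(b, j) ⋆ g(j, c, c) ⋆ j ⋆ j ⋆ l ⋆ l, h(c ⋆ l, c ⋆ c, b ⋆ b), h(b ⋆ b ⋆ c, b ⋆ b ⋆ b ⋆ l, g(l, b, j)))

Answer: yes — both canonical forms are h(d(b, j) ⋆ g(j, c, c) ⋆ j ⋆ j ⋆ l ⋆ l, h(c ⋆ l, c ⋆ c, b ⋆ b), h(b ⋆ b ⋆ c, b ⋆ b ⋆ b ⋆ l, g(l, b, j)))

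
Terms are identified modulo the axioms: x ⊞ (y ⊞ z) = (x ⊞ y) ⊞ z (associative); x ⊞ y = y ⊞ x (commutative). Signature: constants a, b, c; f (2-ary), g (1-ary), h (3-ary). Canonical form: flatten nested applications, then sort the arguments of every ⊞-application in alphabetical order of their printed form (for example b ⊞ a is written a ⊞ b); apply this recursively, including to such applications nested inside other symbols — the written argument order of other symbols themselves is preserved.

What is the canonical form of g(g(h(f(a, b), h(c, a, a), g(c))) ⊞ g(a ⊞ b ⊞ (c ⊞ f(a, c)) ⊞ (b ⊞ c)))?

Focus inside:  g(h(f(a, b), h(c, a, a), g(c))) ⊞ g(a ⊞ b ⊞ (c ⊞ f(a, c)) ⊞ (b ⊞ c))
Canonicalize subterm:  g(a ⊞ b ⊞ (c ⊞ f(a, c)) ⊞ (b ⊞ c))  →  g(a ⊞ b ⊞ b ⊞ c ⊞ c ⊞ f(a, c))
Sort arguments:  g(a ⊞ b ⊞ b ⊞ c ⊞ c ⊞ f(a, c)) ⊞ g(h(f(a, b), h(c, a, a), g(c)))
Reassemble:  g(g(a ⊞ b ⊞ b ⊞ c ⊞ c ⊞ f(a, c)) ⊞ g(h(f(a, b), h(c, a, a), g(c))))

Answer: g(g(a ⊞ b ⊞ b ⊞ c ⊞ c ⊞ f(a, c)) ⊞ g(h(f(a, b), h(c, a, a), g(c))))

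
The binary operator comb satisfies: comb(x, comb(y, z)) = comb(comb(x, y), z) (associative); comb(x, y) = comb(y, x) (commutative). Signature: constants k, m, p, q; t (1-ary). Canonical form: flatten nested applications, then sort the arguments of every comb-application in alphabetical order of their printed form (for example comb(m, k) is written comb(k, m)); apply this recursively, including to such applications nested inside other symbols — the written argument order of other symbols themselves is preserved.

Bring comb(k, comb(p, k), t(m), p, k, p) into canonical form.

Flatten:  comb(k, p, k, t(m), p, k, p)
Sort arguments:  comb(k, k, k, p, p, p, t(m))

Answer: comb(k, k, k, p, p, p, t(m))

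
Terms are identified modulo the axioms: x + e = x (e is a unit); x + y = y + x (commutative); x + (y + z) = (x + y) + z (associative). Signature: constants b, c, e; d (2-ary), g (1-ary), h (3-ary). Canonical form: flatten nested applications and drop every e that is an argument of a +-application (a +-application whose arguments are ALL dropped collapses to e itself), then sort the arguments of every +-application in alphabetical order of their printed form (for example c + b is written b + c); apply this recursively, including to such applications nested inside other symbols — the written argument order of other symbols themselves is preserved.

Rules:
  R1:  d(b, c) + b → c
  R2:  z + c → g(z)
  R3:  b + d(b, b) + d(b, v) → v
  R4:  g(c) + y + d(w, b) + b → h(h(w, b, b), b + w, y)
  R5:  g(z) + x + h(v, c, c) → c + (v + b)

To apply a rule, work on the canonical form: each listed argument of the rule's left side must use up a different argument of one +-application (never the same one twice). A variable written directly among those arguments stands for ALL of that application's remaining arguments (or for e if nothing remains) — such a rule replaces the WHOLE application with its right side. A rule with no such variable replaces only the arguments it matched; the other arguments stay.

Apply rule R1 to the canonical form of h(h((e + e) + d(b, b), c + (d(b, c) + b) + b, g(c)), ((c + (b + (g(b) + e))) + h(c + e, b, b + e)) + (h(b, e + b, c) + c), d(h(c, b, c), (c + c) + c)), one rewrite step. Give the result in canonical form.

Canonical form:  h(h(d(b, b), b + b + c + d(b, c), g(c)), b + c + c + g(b) + h(b, b, c) + h(c, b, b), d(h(c, b, c), c + c + c))
Match R1:  consume b, d(b, c)
Giving:  h(h(d(b, b), b + c + c, g(c)), b + c + c + g(b) + h(b, b, c) + h(c, b, b), d(h(c, b, c), c + c + c))

Answer: h(h(d(b, b), b + c + c, g(c)), b + c + c + g(b) + h(b, b, c) + h(c, b, b), d(h(c, b, c), c + c + c))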